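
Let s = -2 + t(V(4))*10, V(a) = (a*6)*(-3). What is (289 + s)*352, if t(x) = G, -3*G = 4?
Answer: 288992/3 ≈ 96331.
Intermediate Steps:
G = -4/3 (G = -⅓*4 = -4/3 ≈ -1.3333)
V(a) = -18*a (V(a) = (6*a)*(-3) = -18*a)
t(x) = -4/3
s = -46/3 (s = -2 - 4/3*10 = -2 - 40/3 = -46/3 ≈ -15.333)
(289 + s)*352 = (289 - 46/3)*352 = (821/3)*352 = 288992/3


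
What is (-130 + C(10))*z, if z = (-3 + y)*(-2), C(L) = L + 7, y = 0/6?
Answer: -678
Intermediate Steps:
y = 0 (y = 0*(1/6) = 0)
C(L) = 7 + L
z = 6 (z = (-3 + 0)*(-2) = -3*(-2) = 6)
(-130 + C(10))*z = (-130 + (7 + 10))*6 = (-130 + 17)*6 = -113*6 = -678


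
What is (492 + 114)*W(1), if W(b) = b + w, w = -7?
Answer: -3636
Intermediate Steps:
W(b) = -7 + b (W(b) = b - 7 = -7 + b)
(492 + 114)*W(1) = (492 + 114)*(-7 + 1) = 606*(-6) = -3636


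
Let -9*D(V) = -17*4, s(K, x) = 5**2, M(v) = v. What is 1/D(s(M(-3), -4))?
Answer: 9/68 ≈ 0.13235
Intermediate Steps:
s(K, x) = 25
D(V) = 68/9 (D(V) = -(-17)*4/9 = -1/9*(-68) = 68/9)
1/D(s(M(-3), -4)) = 1/(68/9) = 9/68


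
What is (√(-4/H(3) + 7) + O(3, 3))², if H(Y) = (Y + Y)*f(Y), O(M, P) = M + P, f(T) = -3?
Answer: (18 + √65)²/9 ≈ 75.471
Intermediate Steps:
H(Y) = -6*Y (H(Y) = (Y + Y)*(-3) = (2*Y)*(-3) = -6*Y)
(√(-4/H(3) + 7) + O(3, 3))² = (√(-4/((-6*3)) + 7) + (3 + 3))² = (√(-4/(-18) + 7) + 6)² = (√(-4*(-1/18) + 7) + 6)² = (√(2/9 + 7) + 6)² = (√(65/9) + 6)² = (√65/3 + 6)² = (6 + √65/3)²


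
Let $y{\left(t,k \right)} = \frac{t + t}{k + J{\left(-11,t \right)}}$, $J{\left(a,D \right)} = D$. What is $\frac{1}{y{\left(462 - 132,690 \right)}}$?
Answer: $\frac{17}{11} \approx 1.5455$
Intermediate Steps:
$y{\left(t,k \right)} = \frac{2 t}{k + t}$ ($y{\left(t,k \right)} = \frac{t + t}{k + t} = \frac{2 t}{k + t}$)
$\frac{1}{y{\left(462 - 132,690 \right)}} = \frac{1}{2 \left(462 - 132\right) \frac{1}{690 + \left(462 - 132\right)}} = \frac{1}{2 \cdot 330 \frac{1}{690 + 330}} = \frac{1}{2 \cdot 330 \cdot \frac{1}{1020}} = \frac{1}{\frac{11}{17}} = \frac{17}{11}$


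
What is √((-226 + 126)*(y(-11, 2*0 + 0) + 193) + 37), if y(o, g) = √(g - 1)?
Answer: √(-19263 - 100*I) ≈ 0.3602 - 138.79*I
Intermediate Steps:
y(o, g) = √(-1 + g)
√((-226 + 126)*(y(-11, 2*0 + 0) + 193) + 37) = √((-226 + 126)*(√(-1 + (2*0 + 0)) + 193) + 37) = √(-100*(√(-1 + (0 + 0)) + 193) + 37) = √(-100*(√(-1 + 0) + 193) + 37) = √(-100*(√(-1) + 193) + 37) = √(-100*(I + 193) + 37) = √(-100*(193 + I) + 37) = √((-19300 - 100*I) + 37) = √(-19263 - 100*I)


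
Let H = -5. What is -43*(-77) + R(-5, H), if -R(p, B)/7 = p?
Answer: 3346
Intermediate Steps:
R(p, B) = -7*p
-43*(-77) + R(-5, H) = -43*(-77) - 7*(-5) = 3311 + 35 = 3346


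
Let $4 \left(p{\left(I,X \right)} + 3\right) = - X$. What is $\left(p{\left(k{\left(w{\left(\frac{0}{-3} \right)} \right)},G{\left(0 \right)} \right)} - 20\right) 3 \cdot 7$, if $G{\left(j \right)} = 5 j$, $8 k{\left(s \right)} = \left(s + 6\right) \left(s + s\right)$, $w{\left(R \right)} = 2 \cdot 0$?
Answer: $-483$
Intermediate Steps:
$w{\left(R \right)} = 0$
$k{\left(s \right)} = \frac{s \left(6 + s\right)}{4}$ ($k{\left(s \right)} = \frac{\left(s + 6\right) \left(s + s\right)}{8} = \frac{\left(6 + s\right) 2 s}{8} = \frac{2 s \left(6 + s\right)}{8} = \frac{s \left(6 + s\right)}{4}$)
$p{\left(I,X \right)} = -3 - \frac{X}{4}$ ($p{\left(I,X \right)} = -3 + \frac{\left(-1\right) X}{4} = -3 - \frac{X}{4}$)
$\left(p{\left(k{\left(w{\left(\frac{0}{-3} \right)} \right)},G{\left(0 \right)} \right)} - 20\right) 3 \cdot 7 = \left(\left(-3 - \frac{5 \cdot 0}{4}\right) - 20\right) 3 \cdot 7 = \left(\left(-3 - 0\right) - 20\right) 21 = \left(\left(-3 + 0\right) - 20\right) 21 = \left(-3 - 20\right) 21 = \left(-23\right) 21 = -483$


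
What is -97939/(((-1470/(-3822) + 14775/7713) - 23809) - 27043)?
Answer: 3273415197/1699549516 ≈ 1.9260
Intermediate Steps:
-97939/(((-1470/(-3822) + 14775/7713) - 23809) - 27043) = -97939/(((-1470*(-1/3822) + 14775*(1/7713)) - 23809) - 27043) = -97939/(((5/13 + 4925/2571) - 23809) - 27043) = -97939/((76880/33423 - 23809) - 27043) = -97939/(-795691327/33423 - 27043) = -97939/(-1699549516/33423) = -97939*(-33423/1699549516) = 3273415197/1699549516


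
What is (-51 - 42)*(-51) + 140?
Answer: 4883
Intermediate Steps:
(-51 - 42)*(-51) + 140 = -93*(-51) + 140 = 4743 + 140 = 4883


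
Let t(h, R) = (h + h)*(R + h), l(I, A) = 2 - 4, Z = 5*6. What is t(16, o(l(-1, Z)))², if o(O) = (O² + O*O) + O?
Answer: 495616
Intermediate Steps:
Z = 30
l(I, A) = -2
o(O) = O + 2*O² (o(O) = (O² + O²) + O = 2*O² + O = O + 2*O²)
t(h, R) = 2*h*(R + h) (t(h, R) = (2*h)*(R + h) = 2*h*(R + h))
t(16, o(l(-1, Z)))² = (2*16*(-2*(1 + 2*(-2)) + 16))² = (2*16*(-2*(1 - 4) + 16))² = (2*16*(-2*(-3) + 16))² = (2*16*(6 + 16))² = (2*16*22)² = 704² = 495616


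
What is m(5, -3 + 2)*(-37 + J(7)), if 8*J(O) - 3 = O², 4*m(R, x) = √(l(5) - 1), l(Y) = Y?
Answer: -61/4 ≈ -15.250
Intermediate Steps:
m(R, x) = ½ (m(R, x) = √(5 - 1)/4 = √4/4 = (¼)*2 = ½)
J(O) = 3/8 + O²/8
m(5, -3 + 2)*(-37 + J(7)) = (-37 + (3/8 + (⅛)*7²))/2 = (-37 + (3/8 + (⅛)*49))/2 = (-37 + (3/8 + 49/8))/2 = (-37 + 13/2)/2 = (½)*(-61/2) = -61/4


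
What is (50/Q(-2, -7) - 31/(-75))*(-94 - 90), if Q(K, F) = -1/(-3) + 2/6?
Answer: -1040704/75 ≈ -13876.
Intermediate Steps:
Q(K, F) = ⅔ (Q(K, F) = -1*(-⅓) + 2*(⅙) = ⅓ + ⅓ = ⅔)
(50/Q(-2, -7) - 31/(-75))*(-94 - 90) = (50/(⅔) - 31/(-75))*(-94 - 90) = (50*(3/2) - 31*(-1/75))*(-184) = (75 + 31/75)*(-184) = (5656/75)*(-184) = -1040704/75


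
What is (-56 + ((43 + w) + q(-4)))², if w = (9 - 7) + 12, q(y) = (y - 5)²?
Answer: 6724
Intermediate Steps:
q(y) = (-5 + y)²
w = 14 (w = 2 + 12 = 14)
(-56 + ((43 + w) + q(-4)))² = (-56 + ((43 + 14) + (-5 - 4)²))² = (-56 + (57 + (-9)²))² = (-56 + (57 + 81))² = (-56 + 138)² = 82² = 6724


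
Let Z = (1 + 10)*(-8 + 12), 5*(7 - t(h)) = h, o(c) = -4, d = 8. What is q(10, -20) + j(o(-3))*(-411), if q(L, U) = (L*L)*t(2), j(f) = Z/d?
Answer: -3201/2 ≈ -1600.5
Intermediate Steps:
t(h) = 7 - h/5
Z = 44 (Z = 11*4 = 44)
j(f) = 11/2 (j(f) = 44/8 = 44*(⅛) = 11/2)
q(L, U) = 33*L²/5 (q(L, U) = (L*L)*(7 - ⅕*2) = L²*(7 - ⅖) = L²*(33/5) = 33*L²/5)
q(10, -20) + j(o(-3))*(-411) = (33/5)*10² + (11/2)*(-411) = (33/5)*100 - 4521/2 = 660 - 4521/2 = -3201/2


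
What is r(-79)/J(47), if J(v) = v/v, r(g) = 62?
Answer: 62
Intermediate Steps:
J(v) = 1
r(-79)/J(47) = 62/1 = 62*1 = 62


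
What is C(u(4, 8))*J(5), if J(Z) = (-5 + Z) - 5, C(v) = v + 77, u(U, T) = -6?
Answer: -355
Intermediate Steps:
C(v) = 77 + v
J(Z) = -10 + Z
C(u(4, 8))*J(5) = (77 - 6)*(-10 + 5) = 71*(-5) = -355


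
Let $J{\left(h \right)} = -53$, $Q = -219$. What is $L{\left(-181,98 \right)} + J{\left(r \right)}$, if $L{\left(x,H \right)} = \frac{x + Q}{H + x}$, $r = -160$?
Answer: $- \frac{3999}{83} \approx -48.181$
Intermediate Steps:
$L{\left(x,H \right)} = \frac{-219 + x}{H + x}$ ($L{\left(x,H \right)} = \frac{x - 219}{H + x} = \frac{-219 + x}{H + x}$)
$L{\left(-181,98 \right)} + J{\left(r \right)} = \frac{-219 - 181}{98 - 181} - 53 = \frac{1}{-83} \left(-400\right) - 53 = \left(- \frac{1}{83}\right) \left(-400\right) - 53 = \frac{400}{83} - 53 = - \frac{3999}{83}$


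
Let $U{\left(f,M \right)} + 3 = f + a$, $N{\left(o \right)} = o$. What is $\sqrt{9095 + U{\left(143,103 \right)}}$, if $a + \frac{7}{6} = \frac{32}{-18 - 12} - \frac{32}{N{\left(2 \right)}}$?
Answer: $\frac{\sqrt{8295090}}{30} \approx 96.004$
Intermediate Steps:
$a = - \frac{547}{30}$ ($a = - \frac{7}{6} + \left(\frac{32}{-18 - 12} - \frac{32}{2}\right) = - \frac{7}{6} + \left(\frac{32}{-30} - 16\right) = - \frac{7}{6} + \left(32 \left(- \frac{1}{30}\right) - 16\right) = - \frac{7}{6} - \frac{256}{15} = - \frac{547}{30} \approx -18.233$)
$U{\left(f,M \right)} = - \frac{637}{30} + f$ ($U{\left(f,M \right)} = -3 + \left(f - \frac{547}{30}\right) = -3 + \left(- \frac{547}{30} + f\right) = - \frac{637}{30} + f$)
$\sqrt{9095 + U{\left(143,103 \right)}} = \sqrt{9095 + \left(- \frac{637}{30} + 143\right)} = \sqrt{9095 + \frac{3653}{30}} = \sqrt{\frac{276503}{30}} = \frac{\sqrt{8295090}}{30}$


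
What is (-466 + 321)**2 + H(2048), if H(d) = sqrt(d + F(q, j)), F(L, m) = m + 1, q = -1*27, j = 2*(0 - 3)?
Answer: 21025 + 3*sqrt(227) ≈ 21070.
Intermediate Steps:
j = -6 (j = 2*(-3) = -6)
q = -27
F(L, m) = 1 + m
H(d) = sqrt(-5 + d) (H(d) = sqrt(d + (1 - 6)) = sqrt(d - 5) = sqrt(-5 + d))
(-466 + 321)**2 + H(2048) = (-466 + 321)**2 + sqrt(-5 + 2048) = (-145)**2 + sqrt(2043) = 21025 + 3*sqrt(227)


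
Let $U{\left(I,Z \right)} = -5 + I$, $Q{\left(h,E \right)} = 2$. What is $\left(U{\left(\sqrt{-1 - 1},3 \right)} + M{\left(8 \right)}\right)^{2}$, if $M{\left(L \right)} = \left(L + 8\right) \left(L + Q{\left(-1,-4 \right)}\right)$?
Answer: $\left(155 + i \sqrt{2}\right)^{2} \approx 24023.0 + 438.4 i$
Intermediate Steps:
$M{\left(L \right)} = \left(2 + L\right) \left(8 + L\right)$ ($M{\left(L \right)} = \left(L + 8\right) \left(L + 2\right) = \left(8 + L\right) \left(2 + L\right) = \left(2 + L\right) \left(8 + L\right)$)
$\left(U{\left(\sqrt{-1 - 1},3 \right)} + M{\left(8 \right)}\right)^{2} = \left(\left(-5 + \sqrt{-1 - 1}\right) + \left(16 + 8^{2} + 10 \cdot 8\right)\right)^{2} = \left(\left(-5 + \sqrt{-2}\right) + \left(16 + 64 + 80\right)\right)^{2} = \left(\left(-5 + i \sqrt{2}\right) + 160\right)^{2} = \left(155 + i \sqrt{2}\right)^{2}$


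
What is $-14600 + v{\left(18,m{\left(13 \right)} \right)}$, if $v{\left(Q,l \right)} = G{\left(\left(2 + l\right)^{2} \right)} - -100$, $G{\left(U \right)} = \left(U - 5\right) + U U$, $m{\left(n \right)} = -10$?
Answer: $-10345$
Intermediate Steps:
$G{\left(U \right)} = -5 + U + U^{2}$ ($G{\left(U \right)} = \left(-5 + U\right) + U^{2} = -5 + U + U^{2}$)
$v{\left(Q,l \right)} = 95 + \left(2 + l\right)^{2} + \left(2 + l\right)^{4}$ ($v{\left(Q,l \right)} = \left(-5 + \left(2 + l\right)^{2} + \left(\left(2 + l\right)^{2}\right)^{2}\right) - -100 = \left(-5 + \left(2 + l\right)^{2} + \left(2 + l\right)^{4}\right) + 100 = 95 + \left(2 + l\right)^{2} + \left(2 + l\right)^{4}$)
$-14600 + v{\left(18,m{\left(13 \right)} \right)} = -14600 + \left(95 + \left(2 - 10\right)^{2} + \left(2 - 10\right)^{4}\right) = -14600 + \left(95 + \left(-8\right)^{2} + \left(-8\right)^{4}\right) = -14600 + \left(95 + 64 + 4096\right) = -14600 + 4255 = -10345$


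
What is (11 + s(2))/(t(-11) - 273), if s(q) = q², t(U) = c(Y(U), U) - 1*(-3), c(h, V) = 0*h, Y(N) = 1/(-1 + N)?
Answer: -1/18 ≈ -0.055556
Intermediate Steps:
c(h, V) = 0
t(U) = 3 (t(U) = 0 - 1*(-3) = 0 + 3 = 3)
(11 + s(2))/(t(-11) - 273) = (11 + 2²)/(3 - 273) = (11 + 4)/(-270) = 15*(-1/270) = -1/18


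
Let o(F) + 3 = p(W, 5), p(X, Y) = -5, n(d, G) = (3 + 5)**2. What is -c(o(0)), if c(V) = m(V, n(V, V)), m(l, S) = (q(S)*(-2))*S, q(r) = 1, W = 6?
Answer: 128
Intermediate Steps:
n(d, G) = 64 (n(d, G) = 8**2 = 64)
o(F) = -8 (o(F) = -3 - 5 = -8)
m(l, S) = -2*S (m(l, S) = (1*(-2))*S = -2*S)
c(V) = -128 (c(V) = -2*64 = -128)
-c(o(0)) = -1*(-128) = 128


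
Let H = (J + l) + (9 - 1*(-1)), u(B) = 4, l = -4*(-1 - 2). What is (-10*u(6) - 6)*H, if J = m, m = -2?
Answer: -920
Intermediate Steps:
J = -2
l = 12 (l = -4*(-3) = 12)
H = 20 (H = (-2 + 12) + (9 - 1*(-1)) = 10 + (9 + 1) = 10 + 10 = 20)
(-10*u(6) - 6)*H = (-10*4 - 6)*20 = (-40 - 6)*20 = -46*20 = -920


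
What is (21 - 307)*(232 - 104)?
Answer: -36608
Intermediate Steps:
(21 - 307)*(232 - 104) = -286*128 = -36608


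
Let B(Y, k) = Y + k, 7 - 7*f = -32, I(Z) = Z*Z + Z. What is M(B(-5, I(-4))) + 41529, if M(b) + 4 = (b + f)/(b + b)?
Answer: 2034769/49 ≈ 41526.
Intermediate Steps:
I(Z) = Z + Z² (I(Z) = Z² + Z = Z + Z²)
f = 39/7 (f = 1 - ⅐*(-32) = 1 + 32/7 = 39/7 ≈ 5.5714)
M(b) = -4 + (39/7 + b)/(2*b) (M(b) = -4 + (b + 39/7)/(b + b) = -4 + (39/7 + b)/((2*b)) = -4 + (39/7 + b)*(1/(2*b)) = -4 + (39/7 + b)/(2*b))
M(B(-5, I(-4))) + 41529 = (39 - 49*(-5 - 4*(1 - 4)))/(14*(-5 - 4*(1 - 4))) + 41529 = (39 - 49*(-5 - 4*(-3)))/(14*(-5 - 4*(-3))) + 41529 = (39 - 49*(-5 + 12))/(14*(-5 + 12)) + 41529 = (1/14)*(39 - 49*7)/7 + 41529 = (1/14)*(⅐)*(39 - 343) + 41529 = (1/14)*(⅐)*(-304) + 41529 = -152/49 + 41529 = 2034769/49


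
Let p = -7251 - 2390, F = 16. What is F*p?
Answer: -154256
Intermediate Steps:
p = -9641
F*p = 16*(-9641) = -154256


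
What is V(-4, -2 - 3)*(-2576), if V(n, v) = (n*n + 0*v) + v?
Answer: -28336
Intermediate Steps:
V(n, v) = v + n**2 (V(n, v) = (n**2 + 0) + v = n**2 + v = v + n**2)
V(-4, -2 - 3)*(-2576) = ((-2 - 3) + (-4)**2)*(-2576) = (-5 + 16)*(-2576) = 11*(-2576) = -28336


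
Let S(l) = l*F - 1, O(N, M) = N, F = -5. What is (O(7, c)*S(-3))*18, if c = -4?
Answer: 1764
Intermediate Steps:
S(l) = -1 - 5*l (S(l) = l*(-5) - 1 = -5*l - 1 = -1 - 5*l)
(O(7, c)*S(-3))*18 = (7*(-1 - 5*(-3)))*18 = (7*(-1 + 15))*18 = (7*14)*18 = 98*18 = 1764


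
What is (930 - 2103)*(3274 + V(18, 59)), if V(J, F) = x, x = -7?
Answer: -3832191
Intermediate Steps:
V(J, F) = -7
(930 - 2103)*(3274 + V(18, 59)) = (930 - 2103)*(3274 - 7) = -1173*3267 = -3832191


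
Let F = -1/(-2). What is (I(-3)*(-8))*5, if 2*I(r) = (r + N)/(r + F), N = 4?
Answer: 8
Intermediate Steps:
F = ½ (F = -1*(-½) = ½ ≈ 0.50000)
I(r) = (4 + r)/(2*(½ + r)) (I(r) = ((r + 4)/(r + ½))/2 = ((4 + r)/(½ + r))/2 = (4 + r)/(2*(½ + r)))
(I(-3)*(-8))*5 = (((4 - 3)/(1 + 2*(-3)))*(-8))*5 = ((1/(1 - 6))*(-8))*5 = ((1/(-5))*(-8))*5 = (-⅕*1*(-8))*5 = -⅕*(-8)*5 = (8/5)*5 = 8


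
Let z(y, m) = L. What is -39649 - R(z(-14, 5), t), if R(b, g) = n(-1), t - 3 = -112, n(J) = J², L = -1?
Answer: -39650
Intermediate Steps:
z(y, m) = -1
t = -109 (t = 3 - 112 = -109)
R(b, g) = 1 (R(b, g) = (-1)² = 1)
-39649 - R(z(-14, 5), t) = -39649 - 1*1 = -39649 - 1 = -39650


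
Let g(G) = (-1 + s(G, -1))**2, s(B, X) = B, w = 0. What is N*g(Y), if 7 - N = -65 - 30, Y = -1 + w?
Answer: 408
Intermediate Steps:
Y = -1 (Y = -1 + 0 = -1)
N = 102 (N = 7 - (-65 - 30) = 7 - 1*(-95) = 7 + 95 = 102)
g(G) = (-1 + G)**2
N*g(Y) = 102*(-1 - 1)**2 = 102*(-2)**2 = 102*4 = 408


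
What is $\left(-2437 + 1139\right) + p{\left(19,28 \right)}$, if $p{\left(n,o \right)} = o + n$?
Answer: $-1251$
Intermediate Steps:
$p{\left(n,o \right)} = n + o$
$\left(-2437 + 1139\right) + p{\left(19,28 \right)} = \left(-2437 + 1139\right) + \left(19 + 28\right) = -1298 + 47 = -1251$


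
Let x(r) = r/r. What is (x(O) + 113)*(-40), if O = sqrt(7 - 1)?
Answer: -4560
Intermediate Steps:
O = sqrt(6) ≈ 2.4495
x(r) = 1
(x(O) + 113)*(-40) = (1 + 113)*(-40) = 114*(-40) = -4560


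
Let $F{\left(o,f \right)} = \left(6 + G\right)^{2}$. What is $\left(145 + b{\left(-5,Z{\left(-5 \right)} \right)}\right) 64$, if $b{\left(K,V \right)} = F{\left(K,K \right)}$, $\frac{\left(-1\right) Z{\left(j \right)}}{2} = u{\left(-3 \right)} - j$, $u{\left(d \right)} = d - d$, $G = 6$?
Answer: $18496$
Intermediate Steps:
$u{\left(d \right)} = 0$
$Z{\left(j \right)} = 2 j$ ($Z{\left(j \right)} = - 2 \left(0 - j\right) = - 2 \left(- j\right) = 2 j$)
$F{\left(o,f \right)} = 144$ ($F{\left(o,f \right)} = \left(6 + 6\right)^{2} = 12^{2} = 144$)
$b{\left(K,V \right)} = 144$
$\left(145 + b{\left(-5,Z{\left(-5 \right)} \right)}\right) 64 = \left(145 + 144\right) 64 = 289 \cdot 64 = 18496$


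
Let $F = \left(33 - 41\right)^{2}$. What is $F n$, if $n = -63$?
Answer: $-4032$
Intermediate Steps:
$F = 64$ ($F = \left(-8\right)^{2} = 64$)
$F n = 64 \left(-63\right) = -4032$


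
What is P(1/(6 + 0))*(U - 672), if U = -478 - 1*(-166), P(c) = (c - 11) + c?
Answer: 10496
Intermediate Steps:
P(c) = -11 + 2*c (P(c) = (-11 + c) + c = -11 + 2*c)
U = -312 (U = -478 + 166 = -312)
P(1/(6 + 0))*(U - 672) = (-11 + 2/(6 + 0))*(-312 - 672) = (-11 + 2/6)*(-984) = (-11 + 2*(⅙))*(-984) = (-11 + ⅓)*(-984) = -32/3*(-984) = 10496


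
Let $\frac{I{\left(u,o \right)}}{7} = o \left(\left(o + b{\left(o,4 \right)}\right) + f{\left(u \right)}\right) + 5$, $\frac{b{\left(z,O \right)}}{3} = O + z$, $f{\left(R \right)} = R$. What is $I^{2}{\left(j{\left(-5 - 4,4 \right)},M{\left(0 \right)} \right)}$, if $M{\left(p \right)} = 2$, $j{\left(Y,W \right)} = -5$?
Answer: $60025$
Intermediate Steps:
$b{\left(z,O \right)} = 3 O + 3 z$ ($b{\left(z,O \right)} = 3 \left(O + z\right) = 3 O + 3 z$)
$I{\left(u,o \right)} = 35 + 7 o \left(12 + u + 4 o\right)$ ($I{\left(u,o \right)} = 7 \left(o \left(\left(o + \left(3 \cdot 4 + 3 o\right)\right) + u\right) + 5\right) = 7 \left(o \left(\left(o + \left(12 + 3 o\right)\right) + u\right) + 5\right) = 7 \left(o \left(\left(12 + 4 o\right) + u\right) + 5\right) = 7 \left(o \left(12 + u + 4 o\right) + 5\right) = 7 \left(5 + o \left(12 + u + 4 o\right)\right) = 35 + 7 o \left(12 + u + 4 o\right)$)
$I^{2}{\left(j{\left(-5 - 4,4 \right)},M{\left(0 \right)} \right)} = \left(35 + 28 \cdot 2^{2} + 84 \cdot 2 + 7 \cdot 2 \left(-5\right)\right)^{2} = \left(35 + 28 \cdot 4 + 168 - 70\right)^{2} = \left(35 + 112 + 168 - 70\right)^{2} = 245^{2} = 60025$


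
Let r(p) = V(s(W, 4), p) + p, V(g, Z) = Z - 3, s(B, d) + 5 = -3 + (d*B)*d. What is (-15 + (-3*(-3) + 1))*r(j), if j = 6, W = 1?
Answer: -45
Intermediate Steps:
s(B, d) = -8 + B*d**2 (s(B, d) = -5 + (-3 + (d*B)*d) = -5 + (-3 + (B*d)*d) = -5 + (-3 + B*d**2) = -8 + B*d**2)
V(g, Z) = -3 + Z
r(p) = -3 + 2*p (r(p) = (-3 + p) + p = -3 + 2*p)
(-15 + (-3*(-3) + 1))*r(j) = (-15 + (-3*(-3) + 1))*(-3 + 2*6) = (-15 + (9 + 1))*(-3 + 12) = (-15 + 10)*9 = -5*9 = -45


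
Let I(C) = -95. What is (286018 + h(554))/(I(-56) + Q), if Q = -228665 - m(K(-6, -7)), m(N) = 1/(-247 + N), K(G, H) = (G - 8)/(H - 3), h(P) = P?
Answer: -351910416/280917275 ≈ -1.2527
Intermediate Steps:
K(G, H) = (-8 + G)/(-3 + H)
Q = -280800615/1228 (Q = -228665 - 1/(-247 + (-8 - 6)/(-3 - 7)) = -228665 - 1/(-247 - 14/(-10)) = -228665 - 1/(-247 - 1/10*(-14)) = -228665 - 1/(-247 + 7/5) = -228665 - 1/(-1228/5) = -228665 - 1*(-5/1228) = -228665 + 5/1228 = -280800615/1228 ≈ -2.2867e+5)
(286018 + h(554))/(I(-56) + Q) = (286018 + 554)/(-95 - 280800615/1228) = 286572/(-280917275/1228) = 286572*(-1228/280917275) = -351910416/280917275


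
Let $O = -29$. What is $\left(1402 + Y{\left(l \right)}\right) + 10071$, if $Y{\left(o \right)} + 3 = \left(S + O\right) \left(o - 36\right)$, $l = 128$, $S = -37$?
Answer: $5398$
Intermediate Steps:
$Y{\left(o \right)} = 2373 - 66 o$ ($Y{\left(o \right)} = -3 + \left(-37 - 29\right) \left(o - 36\right) = -3 - 66 \left(-36 + o\right) = -3 - \left(-2376 + 66 o\right) = 2373 - 66 o$)
$\left(1402 + Y{\left(l \right)}\right) + 10071 = \left(1402 + \left(2373 - 8448\right)\right) + 10071 = \left(1402 - 6075\right) + 10071 = -4673 + 10071 = 5398$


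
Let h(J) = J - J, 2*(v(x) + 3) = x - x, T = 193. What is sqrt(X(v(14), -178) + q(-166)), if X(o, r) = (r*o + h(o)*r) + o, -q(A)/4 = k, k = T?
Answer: I*sqrt(241) ≈ 15.524*I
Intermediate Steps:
v(x) = -3 (v(x) = -3 + (x - x)/2 = -3 + (1/2)*0 = -3 + 0 = -3)
h(J) = 0
k = 193
q(A) = -772 (q(A) = -4*193 = -772)
X(o, r) = o + o*r (X(o, r) = (r*o + 0*r) + o = (o*r + 0) + o = o*r + o = o + o*r)
sqrt(X(v(14), -178) + q(-166)) = sqrt(-3*(1 - 178) - 772) = sqrt(-3*(-177) - 772) = sqrt(531 - 772) = sqrt(-241) = I*sqrt(241)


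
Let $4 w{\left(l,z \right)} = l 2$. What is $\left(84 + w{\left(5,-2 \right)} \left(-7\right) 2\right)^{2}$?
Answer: $2401$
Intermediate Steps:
$w{\left(l,z \right)} = \frac{l}{2}$ ($w{\left(l,z \right)} = \frac{l 2}{4} = \frac{2 l}{4} = \frac{l}{2}$)
$\left(84 + w{\left(5,-2 \right)} \left(-7\right) 2\right)^{2} = \left(84 + \frac{1}{2} \cdot 5 \left(-7\right) 2\right)^{2} = \left(84 + \frac{5}{2} \left(-7\right) 2\right)^{2} = \left(84 - 35\right)^{2} = 49^{2} = 2401$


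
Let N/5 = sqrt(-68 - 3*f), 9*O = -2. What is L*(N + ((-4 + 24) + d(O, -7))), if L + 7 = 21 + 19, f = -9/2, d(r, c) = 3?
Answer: 759 + 165*I*sqrt(218)/2 ≈ 759.0 + 1218.1*I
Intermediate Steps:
O = -2/9 (O = (1/9)*(-2) = -2/9 ≈ -0.22222)
f = -9/2 (f = -9*1/2 = -9/2 ≈ -4.5000)
N = 5*I*sqrt(218)/2 (N = 5*sqrt(-68 - 3*(-9/2)) = 5*sqrt(-68 + 27/2) = 5*sqrt(-109/2) = 5*(I*sqrt(218)/2) = 5*I*sqrt(218)/2 ≈ 36.912*I)
L = 33 (L = -7 + (21 + 19) = -7 + 40 = 33)
L*(N + ((-4 + 24) + d(O, -7))) = 33*(5*I*sqrt(218)/2 + ((-4 + 24) + 3)) = 33*(5*I*sqrt(218)/2 + (20 + 3)) = 33*(5*I*sqrt(218)/2 + 23) = 33*(23 + 5*I*sqrt(218)/2) = 759 + 165*I*sqrt(218)/2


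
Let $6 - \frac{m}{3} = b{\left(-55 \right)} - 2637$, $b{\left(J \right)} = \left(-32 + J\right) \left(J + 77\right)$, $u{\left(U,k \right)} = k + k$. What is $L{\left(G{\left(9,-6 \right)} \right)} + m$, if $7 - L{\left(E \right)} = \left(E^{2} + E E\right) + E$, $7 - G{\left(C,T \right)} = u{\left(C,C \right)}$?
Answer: $13447$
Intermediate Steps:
$u{\left(U,k \right)} = 2 k$
$G{\left(C,T \right)} = 7 - 2 C$
$b{\left(J \right)} = \left(-32 + J\right) \left(77 + J\right)$
$m = 13671$ ($m = 18 - 3 \left(\left(-2464 + \left(-55\right)^{2} + 45 \left(-55\right)\right) - 2637\right) = 18 - 3 \left(\left(-2464 + 3025 - 2475\right) - 2637\right) = 18 - 3 \left(-1914 - 2637\right) = 18 - -13653 = 18 + 13653 = 13671$)
$L{\left(E \right)} = 7 - E - 2 E^{2}$ ($L{\left(E \right)} = 7 - \left(\left(E^{2} + E E\right) + E\right) = 7 - \left(\left(E^{2} + E^{2}\right) + E\right) = 7 - \left(2 E^{2} + E\right) = 7 - \left(E + 2 E^{2}\right) = 7 - E - 2 E^{2}$)
$L{\left(G{\left(9,-6 \right)} \right)} + m = \left(7 - \left(7 - 18\right) - 2 \left(7 - 18\right)^{2}\right) + 13671 = \left(7 - -11 - 2 \left(-11\right)^{2}\right) + 13671 = \left(7 + 11 - 242\right) + 13671 = -224 + 13671 = 13447$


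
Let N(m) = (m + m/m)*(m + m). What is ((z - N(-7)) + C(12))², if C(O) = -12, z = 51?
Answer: 2025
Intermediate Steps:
N(m) = 2*m*(1 + m) (N(m) = (m + 1)*(2*m) = (1 + m)*(2*m) = 2*m*(1 + m))
((z - N(-7)) + C(12))² = ((51 - 2*(-7)*(1 - 7)) - 12)² = ((51 - 2*(-7)*(-6)) - 12)² = ((51 - 1*84) - 12)² = ((51 - 84) - 12)² = (-33 - 12)² = (-45)² = 2025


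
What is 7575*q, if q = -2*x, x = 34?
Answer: -515100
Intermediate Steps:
q = -68 (q = -2*34 = -68)
7575*q = 7575*(-68) = -515100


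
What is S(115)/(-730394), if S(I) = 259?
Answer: -37/104342 ≈ -0.00035460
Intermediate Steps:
S(115)/(-730394) = 259/(-730394) = 259*(-1/730394) = -37/104342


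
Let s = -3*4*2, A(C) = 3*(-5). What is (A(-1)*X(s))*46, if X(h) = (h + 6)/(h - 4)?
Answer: -3105/7 ≈ -443.57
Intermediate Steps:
A(C) = -15
s = -24 (s = -12*2 = -24)
X(h) = (6 + h)/(-4 + h)
(A(-1)*X(s))*46 = -15*(6 - 24)/(-4 - 24)*46 = -15*(-18)/(-28)*46 = -(-15)*(-18)/28*46 = -15*9/14*46 = -135/14*46 = -3105/7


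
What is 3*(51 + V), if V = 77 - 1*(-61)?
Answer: 567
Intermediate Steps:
V = 138 (V = 77 + 61 = 138)
3*(51 + V) = 3*(51 + 138) = 3*189 = 567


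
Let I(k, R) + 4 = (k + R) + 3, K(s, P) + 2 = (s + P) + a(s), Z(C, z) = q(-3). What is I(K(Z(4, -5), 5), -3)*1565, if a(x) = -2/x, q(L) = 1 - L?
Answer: 7825/2 ≈ 3912.5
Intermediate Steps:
Z(C, z) = 4 (Z(C, z) = 1 - 1*(-3) = 1 + 3 = 4)
K(s, P) = -2 + P + s - 2/s (K(s, P) = -2 + ((s + P) - 2/s) = -2 + ((P + s) - 2/s) = -2 + (P + s - 2/s) = -2 + P + s - 2/s)
I(k, R) = -1 + R + k (I(k, R) = -4 + ((k + R) + 3) = -4 + ((R + k) + 3) = -4 + (3 + R + k) = -1 + R + k)
I(K(Z(4, -5), 5), -3)*1565 = (-1 - 3 + (-2 + 5 + 4 - 2/4))*1565 = (-1 - 3 + (-2 + 5 + 4 - 2*¼))*1565 = (-1 - 3 + (-2 + 5 + 4 - ½))*1565 = (-1 - 3 + 13/2)*1565 = (5/2)*1565 = 7825/2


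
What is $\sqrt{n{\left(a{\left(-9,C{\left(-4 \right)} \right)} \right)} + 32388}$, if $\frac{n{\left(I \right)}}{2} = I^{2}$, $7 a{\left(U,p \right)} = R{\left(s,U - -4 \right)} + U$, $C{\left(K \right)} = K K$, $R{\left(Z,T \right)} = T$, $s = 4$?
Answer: $2 \sqrt{8099} \approx 179.99$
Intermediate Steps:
$C{\left(K \right)} = K^{2}$
$a{\left(U,p \right)} = \frac{4}{7} + \frac{2 U}{7}$ ($a{\left(U,p \right)} = \frac{\left(U - -4\right) + U}{7} = \frac{\left(U + 4\right) + U}{7} = \frac{\left(4 + U\right) + U}{7} = \frac{4 + 2 U}{7} = \frac{4}{7} + \frac{2 U}{7}$)
$n{\left(I \right)} = 2 I^{2}$
$\sqrt{n{\left(a{\left(-9,C{\left(-4 \right)} \right)} \right)} + 32388} = \sqrt{2 \left(\frac{4}{7} + \frac{2}{7} \left(-9\right)\right)^{2} + 32388} = \sqrt{2 \left(\frac{4}{7} - \frac{18}{7}\right)^{2} + 32388} = \sqrt{2 \left(-2\right)^{2} + 32388} = \sqrt{2 \cdot 4 + 32388} = \sqrt{8 + 32388} = \sqrt{32396} = 2 \sqrt{8099}$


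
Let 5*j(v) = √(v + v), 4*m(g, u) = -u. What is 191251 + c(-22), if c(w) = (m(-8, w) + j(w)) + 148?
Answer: 382809/2 + 2*I*√11/5 ≈ 1.914e+5 + 1.3267*I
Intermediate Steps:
m(g, u) = -u/4 (m(g, u) = (-u)/4 = -u/4)
j(v) = √2*√v/5 (j(v) = √(v + v)/5 = √(2*v)/5 = (√2*√v)/5 = √2*√v/5)
c(w) = 148 - w/4 + √2*√w/5 (c(w) = (-w/4 + √2*√w/5) + 148 = 148 - w/4 + √2*√w/5)
191251 + c(-22) = 191251 + (148 - ¼*(-22) + √2*√(-22)/5) = 191251 + (148 + 11/2 + √2*(I*√22)/5) = 191251 + (148 + 11/2 + 2*I*√11/5) = 191251 + (307/2 + 2*I*√11/5) = 382809/2 + 2*I*√11/5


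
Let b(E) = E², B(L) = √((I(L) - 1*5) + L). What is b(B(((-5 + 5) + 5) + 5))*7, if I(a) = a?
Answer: 105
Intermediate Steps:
B(L) = √(-5 + 2*L) (B(L) = √((L - 1*5) + L) = √((L - 5) + L) = √((-5 + L) + L) = √(-5 + 2*L))
b(B(((-5 + 5) + 5) + 5))*7 = (√(-5 + 2*(((-5 + 5) + 5) + 5)))²*7 = (√(-5 + 2*((0 + 5) + 5)))²*7 = (√(-5 + 2*(5 + 5)))²*7 = (√(-5 + 2*10))²*7 = (√(-5 + 20))²*7 = (√15)²*7 = 15*7 = 105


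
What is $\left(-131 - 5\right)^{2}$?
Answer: $18496$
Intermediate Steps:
$\left(-131 - 5\right)^{2} = \left(-136\right)^{2} = 18496$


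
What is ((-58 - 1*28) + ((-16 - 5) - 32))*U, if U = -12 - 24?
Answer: 5004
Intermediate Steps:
U = -36
((-58 - 1*28) + ((-16 - 5) - 32))*U = ((-58 - 1*28) + ((-16 - 5) - 32))*(-36) = ((-58 - 28) + (-21 - 32))*(-36) = (-86 - 53)*(-36) = -139*(-36) = 5004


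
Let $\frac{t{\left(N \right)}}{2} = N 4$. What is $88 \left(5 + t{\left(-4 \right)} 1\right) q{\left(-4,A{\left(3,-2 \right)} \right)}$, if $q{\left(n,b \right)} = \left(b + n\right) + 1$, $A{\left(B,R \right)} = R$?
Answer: $11880$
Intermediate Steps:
$t{\left(N \right)} = 8 N$ ($t{\left(N \right)} = 2 N 4 = 2 \cdot 4 N = 8 N$)
$q{\left(n,b \right)} = 1 + b + n$
$88 \left(5 + t{\left(-4 \right)} 1\right) q{\left(-4,A{\left(3,-2 \right)} \right)} = 88 \left(5 + 8 \left(-4\right) 1\right) \left(1 - 2 - 4\right) = 88 \left(5 - 32\right) \left(-5\right) = 88 \left(-27\right) \left(-5\right) = \left(-2376\right) \left(-5\right) = 11880$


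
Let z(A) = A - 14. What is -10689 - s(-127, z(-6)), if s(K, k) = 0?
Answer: -10689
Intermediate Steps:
z(A) = -14 + A
-10689 - s(-127, z(-6)) = -10689 - 1*0 = -10689 + 0 = -10689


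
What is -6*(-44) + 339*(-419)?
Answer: -141777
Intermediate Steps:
-6*(-44) + 339*(-419) = 264 - 142041 = -141777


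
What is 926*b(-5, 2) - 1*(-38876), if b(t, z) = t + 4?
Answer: 37950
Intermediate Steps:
b(t, z) = 4 + t
926*b(-5, 2) - 1*(-38876) = 926*(4 - 5) - 1*(-38876) = 926*(-1) + 38876 = -926 + 38876 = 37950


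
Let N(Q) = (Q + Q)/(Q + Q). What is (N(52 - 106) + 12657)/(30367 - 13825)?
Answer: 6329/8271 ≈ 0.76520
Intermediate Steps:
N(Q) = 1 (N(Q) = (2*Q)/((2*Q)) = (2*Q)*(1/(2*Q)) = 1)
(N(52 - 106) + 12657)/(30367 - 13825) = (1 + 12657)/(30367 - 13825) = 12658/16542 = 12658*(1/16542) = 6329/8271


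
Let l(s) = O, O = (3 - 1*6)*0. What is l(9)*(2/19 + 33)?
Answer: 0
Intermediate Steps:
O = 0 (O = (3 - 6)*0 = -3*0 = 0)
l(s) = 0
l(9)*(2/19 + 33) = 0*(2/19 + 33) = 0*(629/19) = 0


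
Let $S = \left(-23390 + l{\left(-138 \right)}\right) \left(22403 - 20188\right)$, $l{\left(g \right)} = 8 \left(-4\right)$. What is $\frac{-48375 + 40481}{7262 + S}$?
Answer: $\frac{3947}{25936234} \approx 0.00015218$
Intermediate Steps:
$l{\left(g \right)} = -32$
$S = -51879730$ ($S = \left(-23390 - 32\right) \left(22403 - 20188\right) = \left(-23422\right) 2215 = -51879730$)
$\frac{-48375 + 40481}{7262 + S} = \frac{-48375 + 40481}{7262 - 51879730} = - \frac{7894}{-51872468} = \left(-7894\right) \left(- \frac{1}{51872468}\right) = \frac{3947}{25936234}$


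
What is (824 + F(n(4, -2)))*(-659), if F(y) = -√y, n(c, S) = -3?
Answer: -543016 + 659*I*√3 ≈ -5.4302e+5 + 1141.4*I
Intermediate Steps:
(824 + F(n(4, -2)))*(-659) = (824 - √(-3))*(-659) = (824 - I*√3)*(-659) = -543016 + 659*I*√3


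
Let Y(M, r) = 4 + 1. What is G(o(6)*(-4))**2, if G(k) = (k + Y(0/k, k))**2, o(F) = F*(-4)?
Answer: 104060401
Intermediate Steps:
Y(M, r) = 5
o(F) = -4*F
G(k) = (5 + k)**2 (G(k) = (k + 5)**2 = (5 + k)**2)
G(o(6)*(-4))**2 = ((5 - 4*6*(-4))**2)**2 = ((5 - 24*(-4))**2)**2 = ((5 + 96)**2)**2 = (101**2)**2 = 10201**2 = 104060401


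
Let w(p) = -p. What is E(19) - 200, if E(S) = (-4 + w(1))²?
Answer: -175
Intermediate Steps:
E(S) = 25 (E(S) = (-4 - 1*1)² = (-4 - 1)² = (-5)² = 25)
E(19) - 200 = 25 - 200 = -175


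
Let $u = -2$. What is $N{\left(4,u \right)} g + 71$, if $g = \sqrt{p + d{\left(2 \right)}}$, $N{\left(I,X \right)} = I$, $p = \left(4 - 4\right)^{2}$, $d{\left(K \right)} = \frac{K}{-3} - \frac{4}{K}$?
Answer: $71 + \frac{8 i \sqrt{6}}{3} \approx 71.0 + 6.532 i$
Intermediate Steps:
$d{\left(K \right)} = - \frac{4}{K} - \frac{K}{3}$ ($d{\left(K \right)} = K \left(- \frac{1}{3}\right) - \frac{4}{K} = - \frac{K}{3} - \frac{4}{K} = - \frac{4}{K} - \frac{K}{3}$)
$p = 0$ ($p = 0^{2} = 0$)
$g = \frac{2 i \sqrt{6}}{3}$ ($g = \sqrt{0 - \left(\frac{2}{3} + \frac{4}{2}\right)} = \sqrt{0 - \frac{8}{3}} = \sqrt{- \frac{8}{3}} = \frac{2 i \sqrt{6}}{3} \approx 1.633 i$)
$N{\left(4,u \right)} g + 71 = 4 \frac{2 i \sqrt{6}}{3} + 71 = \frac{8 i \sqrt{6}}{3} + 71 = 71 + \frac{8 i \sqrt{6}}{3}$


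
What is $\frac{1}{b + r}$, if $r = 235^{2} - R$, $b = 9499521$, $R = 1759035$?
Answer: $\frac{1}{7795711} \approx 1.2828 \cdot 10^{-7}$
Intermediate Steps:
$r = -1703810$ ($r = 235^{2} - 1759035 = 55225 - 1759035 = -1703810$)
$\frac{1}{b + r} = \frac{1}{9499521 - 1703810} = \frac{1}{7795711}$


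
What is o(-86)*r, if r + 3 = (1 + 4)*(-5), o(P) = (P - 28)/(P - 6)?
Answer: -798/23 ≈ -34.696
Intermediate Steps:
o(P) = (-28 + P)/(-6 + P)
r = -28 (r = -3 + (1 + 4)*(-5) = -3 + 5*(-5) = -3 - 25 = -28)
o(-86)*r = ((-28 - 86)/(-6 - 86))*(-28) = (-114/(-92))*(-28) = -1/92*(-114)*(-28) = (57/46)*(-28) = -798/23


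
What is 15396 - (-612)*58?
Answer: 50892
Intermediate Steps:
15396 - (-612)*58 = 15396 - 1*(-35496) = 15396 + 35496 = 50892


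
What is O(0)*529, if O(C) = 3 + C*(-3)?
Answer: 1587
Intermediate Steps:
O(C) = 3 - 3*C
O(0)*529 = (3 - 3*0)*529 = (3 + 0)*529 = 3*529 = 1587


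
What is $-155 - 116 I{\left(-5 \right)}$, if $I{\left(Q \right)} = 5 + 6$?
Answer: $-1431$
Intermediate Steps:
$I{\left(Q \right)} = 11$
$-155 - 116 I{\left(-5 \right)} = -155 - 1276 = -1431$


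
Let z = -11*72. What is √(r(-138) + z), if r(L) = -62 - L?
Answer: 2*I*√179 ≈ 26.758*I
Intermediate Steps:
z = -792
√(r(-138) + z) = √((-62 - 1*(-138)) - 792) = √((-62 + 138) - 792) = √(76 - 792) = √(-716) = 2*I*√179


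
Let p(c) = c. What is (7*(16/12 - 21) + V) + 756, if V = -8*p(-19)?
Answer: 2311/3 ≈ 770.33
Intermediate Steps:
V = 152 (V = -8*(-19) = 152)
(7*(16/12 - 21) + V) + 756 = (7*(16/12 - 21) + 152) + 756 = (7*(16*(1/12) - 21) + 152) + 756 = (7*(4/3 - 21) + 152) + 756 = (7*(-59/3) + 152) + 756 = (-413/3 + 152) + 756 = 43/3 + 756 = 2311/3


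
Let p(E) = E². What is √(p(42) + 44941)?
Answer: √46705 ≈ 216.11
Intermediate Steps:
√(p(42) + 44941) = √(42² + 44941) = √(1764 + 44941) = √46705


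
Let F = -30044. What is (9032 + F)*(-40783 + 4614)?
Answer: 759983028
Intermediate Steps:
(9032 + F)*(-40783 + 4614) = (9032 - 30044)*(-40783 + 4614) = -21012*(-36169) = 759983028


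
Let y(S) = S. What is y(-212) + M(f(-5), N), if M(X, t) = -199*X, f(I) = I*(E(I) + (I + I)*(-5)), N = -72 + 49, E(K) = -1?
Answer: 48543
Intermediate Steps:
N = -23
f(I) = I*(-1 - 10*I) (f(I) = I*(-1 + (I + I)*(-5)) = I*(-1 + (2*I)*(-5)) = I*(-1 - 10*I))
y(-212) + M(f(-5), N) = -212 - (-199)*(-5)*(1 + 10*(-5)) = -212 - (-199)*(-5)*(1 - 50) = -212 - (-199)*(-5)*(-49) = -212 - 199*(-245) = -212 + 48755 = 48543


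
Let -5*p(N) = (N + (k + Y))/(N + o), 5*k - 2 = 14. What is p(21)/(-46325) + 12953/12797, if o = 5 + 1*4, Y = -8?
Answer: 150012276769/148205256250 ≈ 1.0122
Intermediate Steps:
k = 16/5 (k = 2/5 + (1/5)*14 = 2/5 + 14/5 = 16/5 ≈ 3.2000)
o = 9 (o = 5 + 4 = 9)
p(N) = -(-24/5 + N)/(5*(9 + N)) (p(N) = -(N + (16/5 - 8))/(5*(N + 9)) = -(N - 24/5)/(5*(9 + N)) = -(-24/5 + N)/(5*(9 + N)))
p(21)/(-46325) + 12953/12797 = ((24 - 5*21)/(25*(9 + 21)))/(-46325) + 12953/12797 = ((1/25)*(24 - 105)/30)*(-1/46325) + 12953*(1/12797) = ((1/25)*(1/30)*(-81))*(-1/46325) + 12953/12797 = -27/250*(-1/46325) + 12953/12797 = 27/11581250 + 12953/12797 = 150012276769/148205256250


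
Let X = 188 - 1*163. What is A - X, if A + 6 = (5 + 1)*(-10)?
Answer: -91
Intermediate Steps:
X = 25 (X = 188 - 163 = 25)
A = -66 (A = -6 + (5 + 1)*(-10) = -6 + 6*(-10) = -6 - 60 = -66)
A - X = -66 - 1*25 = -66 - 25 = -91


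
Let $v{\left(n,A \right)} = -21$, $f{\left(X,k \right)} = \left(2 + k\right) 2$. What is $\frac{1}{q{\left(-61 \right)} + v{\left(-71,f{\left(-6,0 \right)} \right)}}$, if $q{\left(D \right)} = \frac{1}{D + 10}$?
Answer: $- \frac{51}{1072} \approx -0.047575$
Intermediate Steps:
$f{\left(X,k \right)} = 4 + 2 k$
$q{\left(D \right)} = \frac{1}{10 + D}$
$\frac{1}{q{\left(-61 \right)} + v{\left(-71,f{\left(-6,0 \right)} \right)}} = \frac{1}{\frac{1}{10 - 61} - 21} = \frac{1}{\frac{1}{-51} - 21} = \frac{1}{- \frac{1}{51} - 21} = \frac{1}{- \frac{1072}{51}} = - \frac{51}{1072}$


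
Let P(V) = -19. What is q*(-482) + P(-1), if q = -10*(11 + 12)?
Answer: 110841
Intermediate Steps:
q = -230 (q = -10*23 = -230)
q*(-482) + P(-1) = -230*(-482) - 19 = 110860 - 19 = 110841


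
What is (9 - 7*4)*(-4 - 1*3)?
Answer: 133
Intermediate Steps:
(9 - 7*4)*(-4 - 1*3) = (9 - 28)*(-4 - 3) = -19*(-7) = 133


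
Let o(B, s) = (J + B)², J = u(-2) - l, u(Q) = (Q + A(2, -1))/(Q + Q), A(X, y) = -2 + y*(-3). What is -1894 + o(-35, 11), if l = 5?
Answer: -5023/16 ≈ -313.94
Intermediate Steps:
A(X, y) = -2 - 3*y
u(Q) = (1 + Q)/(2*Q) (u(Q) = (Q + (-2 - 3*(-1)))/(Q + Q) = (Q + (-2 + 3))/((2*Q)) = (Q + 1)*(1/(2*Q)) = (1 + Q)*(1/(2*Q)) = (1 + Q)/(2*Q))
J = -19/4 (J = (½)*(1 - 2)/(-2) - 1*5 = (½)*(-½)*(-1) - 5 = ¼ - 5 = -19/4 ≈ -4.7500)
o(B, s) = (-19/4 + B)²
-1894 + o(-35, 11) = -1894 + (-19 + 4*(-35))²/16 = -1894 + (-19 - 140)²/16 = -1894 + (1/16)*(-159)² = -1894 + (1/16)*25281 = -1894 + 25281/16 = -5023/16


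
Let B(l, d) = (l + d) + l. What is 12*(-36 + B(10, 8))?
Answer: -96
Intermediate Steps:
B(l, d) = d + 2*l (B(l, d) = (d + l) + l = d + 2*l)
12*(-36 + B(10, 8)) = 12*(-36 + (8 + 2*10)) = 12*(-36 + (8 + 20)) = 12*(-36 + 28) = 12*(-8) = -96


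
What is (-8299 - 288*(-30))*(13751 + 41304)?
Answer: 18773755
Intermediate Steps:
(-8299 - 288*(-30))*(13751 + 41304) = (-8299 + 8640)*55055 = 341*55055 = 18773755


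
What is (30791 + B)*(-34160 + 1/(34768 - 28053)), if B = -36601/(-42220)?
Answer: -298207201448479779/283507300 ≈ -1.0518e+9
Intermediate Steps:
B = 36601/42220 (B = -36601*(-1/42220) = 36601/42220 ≈ 0.86691)
(30791 + B)*(-34160 + 1/(34768 - 28053)) = (30791 + 36601/42220)*(-34160 + 1/(34768 - 28053)) = 1300032621*(-34160 + 1/6715)/42220 = (1300032621/42220)*(-229384399/6715) = -298207201448479779/283507300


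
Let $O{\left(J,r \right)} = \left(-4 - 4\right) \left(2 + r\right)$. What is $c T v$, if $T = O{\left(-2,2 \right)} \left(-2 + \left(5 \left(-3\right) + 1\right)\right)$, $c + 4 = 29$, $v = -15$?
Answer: $-192000$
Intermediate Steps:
$c = 25$ ($c = -4 + 29 = 25$)
$O{\left(J,r \right)} = -16 - 8 r$ ($O{\left(J,r \right)} = - 8 \left(2 + r\right) = -16 - 8 r$)
$T = 512$ ($T = \left(-16 - 16\right) \left(-2 + \left(5 \left(-3\right) + 1\right)\right) = \left(-16 - 16\right) \left(-2 + \left(-15 + 1\right)\right) = - 32 \left(-2 - 14\right) = \left(-32\right) \left(-16\right) = 512$)
$c T v = 25 \cdot 512 \left(-15\right) = 12800 \left(-15\right) = -192000$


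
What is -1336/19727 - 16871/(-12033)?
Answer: 316738129/237374991 ≈ 1.3343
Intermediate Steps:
-1336/19727 - 16871/(-12033) = -1336*1/19727 - 16871*(-1/12033) = -1336/19727 + 16871/12033 = 316738129/237374991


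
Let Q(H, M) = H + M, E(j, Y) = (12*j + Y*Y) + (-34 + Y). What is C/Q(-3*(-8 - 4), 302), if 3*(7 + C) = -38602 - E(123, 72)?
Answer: -15107/338 ≈ -44.695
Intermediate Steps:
E(j, Y) = -34 + Y + Y**2 + 12*j (E(j, Y) = (12*j + Y**2) + (-34 + Y) = (Y**2 + 12*j) + (-34 + Y) = -34 + Y + Y**2 + 12*j)
C = -15107 (C = -7 + (-38602 - (-34 + 72 + 72**2 + 12*123))/3 = -7 + (-38602 - (-34 + 72 + 5184 + 1476))/3 = -7 + (-38602 - 1*6698)/3 = -7 + (-38602 - 6698)/3 = -7 + (1/3)*(-45300) = -7 - 15100 = -15107)
C/Q(-3*(-8 - 4), 302) = -15107/(-3*(-8 - 4) + 302) = -15107/(-3*(-12) + 302) = -15107/(36 + 302) = -15107/338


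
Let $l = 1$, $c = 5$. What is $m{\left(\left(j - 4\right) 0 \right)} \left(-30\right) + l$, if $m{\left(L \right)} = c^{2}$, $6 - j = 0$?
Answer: $-749$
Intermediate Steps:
$j = 6$ ($j = 6 - 0 = 6 + 0 = 6$)
$m{\left(L \right)} = 25$ ($m{\left(L \right)} = 5^{2} = 25$)
$m{\left(\left(j - 4\right) 0 \right)} \left(-30\right) + l = 25 \left(-30\right) + 1 = -750 + 1 = -749$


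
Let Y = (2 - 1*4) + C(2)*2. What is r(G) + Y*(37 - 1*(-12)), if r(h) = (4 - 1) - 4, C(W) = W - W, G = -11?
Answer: -99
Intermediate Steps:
C(W) = 0
r(h) = -1 (r(h) = 3 - 4 = -1)
Y = -2 (Y = (2 - 1*4) + 0*2 = (2 - 4) + 0 = -2 + 0 = -2)
r(G) + Y*(37 - 1*(-12)) = -1 - 2*(37 - 1*(-12)) = -1 - 2*(37 + 12) = -1 - 2*49 = -1 - 98 = -99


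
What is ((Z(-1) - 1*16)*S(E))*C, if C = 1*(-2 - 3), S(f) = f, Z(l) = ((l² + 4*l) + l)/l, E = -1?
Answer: -60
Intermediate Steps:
Z(l) = (l² + 5*l)/l
C = -5 (C = 1*(-5) = -5)
((Z(-1) - 1*16)*S(E))*C = (((5 - 1) - 1*16)*(-1))*(-5) = ((4 - 16)*(-1))*(-5) = -12*(-1)*(-5) = 12*(-5) = -60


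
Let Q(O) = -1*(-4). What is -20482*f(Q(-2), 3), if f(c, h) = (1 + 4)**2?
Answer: -512050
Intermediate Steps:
Q(O) = 4
f(c, h) = 25 (f(c, h) = 5**2 = 25)
-20482*f(Q(-2), 3) = -20482*25 = -512050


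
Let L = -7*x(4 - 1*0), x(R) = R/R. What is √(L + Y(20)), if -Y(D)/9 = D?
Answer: I*√187 ≈ 13.675*I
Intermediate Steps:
x(R) = 1
L = -7 (L = -7*1 = -7)
Y(D) = -9*D
√(L + Y(20)) = √(-7 - 9*20) = √(-7 - 180) = √(-187) = I*√187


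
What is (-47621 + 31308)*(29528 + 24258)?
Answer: -877411018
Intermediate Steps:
(-47621 + 31308)*(29528 + 24258) = -16313*53786 = -877411018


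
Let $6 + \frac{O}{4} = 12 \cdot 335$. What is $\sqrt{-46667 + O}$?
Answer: $i \sqrt{30611} \approx 174.96 i$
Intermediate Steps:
$O = 16056$ ($O = -24 + 4 \cdot 12 \cdot 335 = -24 + 4 \cdot 4020 = -24 + 16080 = 16056$)
$\sqrt{-46667 + O} = \sqrt{-46667 + 16056} = \sqrt{-30611} = i \sqrt{30611}$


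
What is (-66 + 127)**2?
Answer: 3721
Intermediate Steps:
(-66 + 127)**2 = 61**2 = 3721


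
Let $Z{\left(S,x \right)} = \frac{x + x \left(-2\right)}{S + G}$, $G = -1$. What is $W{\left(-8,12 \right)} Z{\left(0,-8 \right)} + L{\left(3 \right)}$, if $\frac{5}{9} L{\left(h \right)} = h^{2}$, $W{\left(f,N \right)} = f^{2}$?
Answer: $- \frac{2479}{5} \approx -495.8$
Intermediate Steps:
$Z{\left(S,x \right)} = - \frac{x}{-1 + S}$ ($Z{\left(S,x \right)} = \frac{x + x \left(-2\right)}{S - 1} = \frac{x - 2 x}{-1 + S} = \frac{\left(-1\right) x}{-1 + S} = - \frac{x}{-1 + S}$)
$L{\left(h \right)} = \frac{9 h^{2}}{5}$
$W{\left(-8,12 \right)} Z{\left(0,-8 \right)} + L{\left(3 \right)} = \left(-8\right)^{2} \left(\left(-1\right) \left(-8\right) \frac{1}{-1 + 0}\right) + \frac{9 \cdot 3^{2}}{5} = 64 \left(\left(-1\right) \left(-8\right) \frac{1}{-1}\right) + \frac{9}{5} \cdot 9 = 64 \left(\left(-1\right) \left(-8\right) \left(-1\right)\right) + \frac{81}{5} = 64 \left(-8\right) + \frac{81}{5} = -512 + \frac{81}{5} = - \frac{2479}{5}$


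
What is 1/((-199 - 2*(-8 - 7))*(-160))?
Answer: 1/27040 ≈ 3.6982e-5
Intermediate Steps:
1/((-199 - 2*(-8 - 7))*(-160)) = 1/((-199 - 2*(-15))*(-160)) = 1/((-199 + 30)*(-160)) = 1/(-169*(-160)) = 1/27040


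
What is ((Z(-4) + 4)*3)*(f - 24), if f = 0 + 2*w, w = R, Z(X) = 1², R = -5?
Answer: -510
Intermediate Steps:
Z(X) = 1
w = -5
f = -10 (f = 0 + 2*(-5) = 0 - 10 = -10)
((Z(-4) + 4)*3)*(f - 24) = ((1 + 4)*3)*(-10 - 24) = (5*3)*(-34) = 15*(-34) = -510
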